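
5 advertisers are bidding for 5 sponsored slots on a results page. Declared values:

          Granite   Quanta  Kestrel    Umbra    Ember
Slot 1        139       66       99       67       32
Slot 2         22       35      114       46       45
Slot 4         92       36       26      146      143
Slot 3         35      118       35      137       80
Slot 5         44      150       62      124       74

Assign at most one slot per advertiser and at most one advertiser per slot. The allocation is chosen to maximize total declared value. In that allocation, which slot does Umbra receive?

Optimal: Granite→Slot 1 ($139), Quanta→Slot 5 ($150), Kestrel→Slot 2 ($114), Umbra→Slot 3 ($137), Ember→Slot 4 ($143) — total 139+150+114+137+143 = $683.
Column-greedy (each slot in turn goes to its best remaining advertiser) gives $591, worse by 92.
Next-best assignment: Granite→Slot 1, Quanta→Slot 3, Kestrel→Slot 2, Umbra→Slot 5, Ember→Slot 4 = $638.
Every other assignment is strictly worse.
Umbra's own top slot is Slot 4 ($146), but forcing Umbra→Slot 4 and reassigning the rest optimally gives only $629 — worse by 54.

Umbra receives Slot 3.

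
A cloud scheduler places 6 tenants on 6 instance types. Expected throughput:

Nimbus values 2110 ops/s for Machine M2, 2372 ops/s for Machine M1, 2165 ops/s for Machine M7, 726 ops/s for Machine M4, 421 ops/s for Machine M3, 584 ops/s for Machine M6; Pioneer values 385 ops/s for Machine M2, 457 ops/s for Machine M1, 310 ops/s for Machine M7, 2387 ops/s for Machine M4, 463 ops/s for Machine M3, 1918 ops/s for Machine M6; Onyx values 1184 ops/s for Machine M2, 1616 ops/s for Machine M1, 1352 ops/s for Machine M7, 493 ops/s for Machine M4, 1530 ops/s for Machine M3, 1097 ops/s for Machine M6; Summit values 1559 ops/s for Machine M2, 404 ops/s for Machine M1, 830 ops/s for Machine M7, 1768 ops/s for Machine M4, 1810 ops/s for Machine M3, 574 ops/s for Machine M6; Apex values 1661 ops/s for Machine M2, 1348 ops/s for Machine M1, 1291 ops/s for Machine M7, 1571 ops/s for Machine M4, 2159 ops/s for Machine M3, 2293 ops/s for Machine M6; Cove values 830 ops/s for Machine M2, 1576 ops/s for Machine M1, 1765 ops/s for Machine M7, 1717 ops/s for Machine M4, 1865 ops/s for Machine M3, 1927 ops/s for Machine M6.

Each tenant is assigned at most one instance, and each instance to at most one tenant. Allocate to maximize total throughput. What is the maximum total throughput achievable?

This is a one-to-one assignment (maximum-weight bipartite matching).
Optimal: Nimbus→Machine M2 (2110 ops/s), Pioneer→Machine M4 (2387 ops/s), Onyx→Machine M1 (1616 ops/s), Summit→Machine M3 (1810 ops/s), Apex→Machine M6 (2293 ops/s), Cove→Machine M7 (1765 ops/s) — total 2110+2387+1616+1810+2293+1765 = 11981 ops/s.
Next-best assignment: Nimbus→Machine M1, Pioneer→Machine M4, Onyx→Machine M3, Summit→Machine M2, Apex→Machine M6, Cove→Machine M7 = 11906 ops/s.
Swapping Pioneer↔Nimbus (Pioneer→Machine M2 385 ops/s, Nimbus→Machine M4 726 ops/s) loses 3386.

Maximum total: 11981 ops/s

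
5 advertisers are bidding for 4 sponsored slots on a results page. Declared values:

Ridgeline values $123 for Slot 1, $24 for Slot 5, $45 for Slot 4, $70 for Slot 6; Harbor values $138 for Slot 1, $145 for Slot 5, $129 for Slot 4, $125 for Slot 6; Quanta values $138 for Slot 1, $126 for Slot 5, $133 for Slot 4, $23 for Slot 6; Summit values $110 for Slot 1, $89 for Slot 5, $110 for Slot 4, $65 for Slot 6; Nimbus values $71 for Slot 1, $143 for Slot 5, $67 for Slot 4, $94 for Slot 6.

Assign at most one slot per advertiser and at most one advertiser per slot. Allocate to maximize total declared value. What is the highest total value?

Maximum total: $524

Optimal: Ridgeline→Slot 1 ($123), Nimbus→Slot 5 ($143), Quanta→Slot 4 ($133), Harbor→Slot 6 ($125) — total 123+143+133+125 = $524.
Column-greedy (each slot in turn goes to its best remaining advertiser) gives $484, worse by 40.
Next-best assignment: Quanta→Slot 1, Nimbus→Slot 5, Summit→Slot 4, Harbor→Slot 6 = $516.
Every other assignment is strictly worse.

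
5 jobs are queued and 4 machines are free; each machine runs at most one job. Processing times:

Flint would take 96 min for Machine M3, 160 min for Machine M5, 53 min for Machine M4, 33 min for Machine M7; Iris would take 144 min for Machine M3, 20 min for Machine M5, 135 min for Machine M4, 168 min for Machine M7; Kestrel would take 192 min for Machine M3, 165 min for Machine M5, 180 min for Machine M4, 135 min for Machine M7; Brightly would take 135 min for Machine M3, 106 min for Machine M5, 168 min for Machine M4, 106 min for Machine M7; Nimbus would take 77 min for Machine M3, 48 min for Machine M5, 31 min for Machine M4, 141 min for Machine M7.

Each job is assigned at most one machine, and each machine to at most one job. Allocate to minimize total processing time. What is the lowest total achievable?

This is a one-to-one assignment (minimum-cost bipartite matching).
Optimal: Brightly→Machine M3 (135 min), Iris→Machine M5 (20 min), Nimbus→Machine M4 (31 min), Flint→Machine M7 (33 min) — total 135+20+31+33 = 219 min.
Row-greedy (each job in turn takes its cheapest remaining machine) gives 368 min, worse by 149.
Next-best assignment: Flint→Machine M3, Iris→Machine M5, Nimbus→Machine M4, Brightly→Machine M7 = 253 min.
No other one-to-one assignment undercuts 219 min.

Min total: 219 min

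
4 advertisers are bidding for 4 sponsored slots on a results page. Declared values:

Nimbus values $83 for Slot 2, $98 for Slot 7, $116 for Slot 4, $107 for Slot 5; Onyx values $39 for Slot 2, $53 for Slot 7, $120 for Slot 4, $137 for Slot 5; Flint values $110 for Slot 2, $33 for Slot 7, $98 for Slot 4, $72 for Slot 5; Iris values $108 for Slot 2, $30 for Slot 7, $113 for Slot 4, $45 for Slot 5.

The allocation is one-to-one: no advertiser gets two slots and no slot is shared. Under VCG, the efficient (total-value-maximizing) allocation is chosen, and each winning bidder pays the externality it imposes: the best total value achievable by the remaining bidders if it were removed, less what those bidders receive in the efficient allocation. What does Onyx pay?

Efficient allocation: Nimbus→Slot 7 ($98), Onyx→Slot 5 ($137), Flint→Slot 2 ($110), Iris→Slot 4 ($113); total welfare W = $458.
Onyx receives Slot 5 at value $137, so the others get W − 137 = $321.
Without Onyx: best allocation of the remaining 3 bidders over all 4 slots is Nimbus→Slot 5 ($107), Flint→Slot 2 ($110), Iris→Slot 4 ($113), total $330.
VCG payment = (others' best without Onyx) − (others' welfare with Onyx) = 330 − 321 = $9.

Onyx pays $9.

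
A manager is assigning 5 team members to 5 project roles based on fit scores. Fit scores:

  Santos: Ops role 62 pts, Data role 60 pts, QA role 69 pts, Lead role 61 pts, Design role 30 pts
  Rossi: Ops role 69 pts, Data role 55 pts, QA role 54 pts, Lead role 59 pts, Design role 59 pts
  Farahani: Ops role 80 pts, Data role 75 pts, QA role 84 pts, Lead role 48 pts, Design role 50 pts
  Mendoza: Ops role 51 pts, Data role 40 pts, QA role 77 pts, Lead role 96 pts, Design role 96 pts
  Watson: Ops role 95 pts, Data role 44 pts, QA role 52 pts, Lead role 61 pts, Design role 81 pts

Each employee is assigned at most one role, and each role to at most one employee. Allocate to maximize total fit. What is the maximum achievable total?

Treat this as an assignment problem: match each employee to one role.
Optimal: Santos→Data role (60 pts), Rossi→Lead role (59 pts), Farahani→QA role (84 pts), Mendoza→Design role (96 pts), Watson→Ops role (95 pts) — total 60+59+84+96+95 = 394 pts.

Maximum total: 394 pts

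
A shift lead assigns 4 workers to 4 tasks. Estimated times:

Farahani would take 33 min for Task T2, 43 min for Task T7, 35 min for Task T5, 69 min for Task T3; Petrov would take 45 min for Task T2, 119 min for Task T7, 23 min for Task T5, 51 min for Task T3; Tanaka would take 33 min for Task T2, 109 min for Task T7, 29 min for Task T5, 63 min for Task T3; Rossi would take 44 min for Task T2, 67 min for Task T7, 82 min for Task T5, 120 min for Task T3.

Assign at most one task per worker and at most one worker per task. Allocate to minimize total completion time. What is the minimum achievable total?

Optimal: Farahani→Task T7 (43 min), Petrov→Task T3 (51 min), Tanaka→Task T5 (29 min), Rossi→Task T2 (44 min) — total 43+51+29+44 = 167 min.
Min-entry greedy (repeatedly take the single cheapest remaining cell) gives 186 min, worse by 19.
Swapping Tanaka↔Farahani (Tanaka→Task T7 109 min, Farahani→Task T5 35 min) adds 72.

Min total: 167 min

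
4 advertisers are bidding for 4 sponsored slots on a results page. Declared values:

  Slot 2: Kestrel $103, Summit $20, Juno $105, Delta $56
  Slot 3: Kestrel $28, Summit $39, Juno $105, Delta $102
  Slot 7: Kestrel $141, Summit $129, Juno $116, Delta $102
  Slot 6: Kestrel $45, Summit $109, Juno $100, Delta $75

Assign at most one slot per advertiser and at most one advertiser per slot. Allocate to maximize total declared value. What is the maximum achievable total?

This is the linear assignment problem.
Optimal: Kestrel→Slot 7 ($141), Summit→Slot 6 ($109), Juno→Slot 2 ($105), Delta→Slot 3 ($102) — total 141+109+105+102 = $457.
Next-best assignment: Kestrel→Slot 2, Summit→Slot 7, Juno→Slot 6, Delta→Slot 3 = $434.
Swapping Kestrel↔Delta (Kestrel→Slot 3 $28, Delta→Slot 7 $102) loses 113.

Maximum total: $457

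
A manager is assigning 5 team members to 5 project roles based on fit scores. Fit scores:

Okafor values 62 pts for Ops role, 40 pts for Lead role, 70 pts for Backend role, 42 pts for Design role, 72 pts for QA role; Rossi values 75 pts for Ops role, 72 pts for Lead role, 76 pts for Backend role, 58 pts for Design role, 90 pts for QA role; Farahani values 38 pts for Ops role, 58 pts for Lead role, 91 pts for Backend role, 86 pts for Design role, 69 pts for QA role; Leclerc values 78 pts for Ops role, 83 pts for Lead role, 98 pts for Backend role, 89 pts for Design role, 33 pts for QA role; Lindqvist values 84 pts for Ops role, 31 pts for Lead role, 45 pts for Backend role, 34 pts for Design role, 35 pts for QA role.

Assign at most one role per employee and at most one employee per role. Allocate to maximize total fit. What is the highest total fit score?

Maximum total: 413 pts

Treat this as an assignment problem: match each employee to one role.
Optimal: Okafor→Backend role (70 pts), Rossi→QA role (90 pts), Farahani→Design role (86 pts), Leclerc→Lead role (83 pts), Lindqvist→Ops role (84 pts) — total 70+90+86+83+84 = 413 pts.
Next-best assignment: Okafor→QA role, Rossi→Lead role, Farahani→Design role, Leclerc→Backend role, Lindqvist→Ops role = 412 pts.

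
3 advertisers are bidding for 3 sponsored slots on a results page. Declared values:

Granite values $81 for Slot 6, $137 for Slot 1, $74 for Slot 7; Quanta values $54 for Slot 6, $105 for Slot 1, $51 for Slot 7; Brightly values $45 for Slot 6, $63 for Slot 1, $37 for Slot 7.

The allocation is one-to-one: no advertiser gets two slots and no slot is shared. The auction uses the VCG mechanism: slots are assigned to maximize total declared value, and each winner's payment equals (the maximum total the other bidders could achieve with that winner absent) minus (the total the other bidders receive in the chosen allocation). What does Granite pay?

Efficient allocation: Granite→Slot 1 ($137), Quanta→Slot 7 ($51), Brightly→Slot 6 ($45); total welfare W = $233.
Granite receives Slot 1 at value $137, so the others get W − 137 = $96.
Without Granite: best allocation of the remaining 2 bidders over all 3 slots is Quanta→Slot 1 ($105), Brightly→Slot 6 ($45), total $150.
VCG payment = (others' best without Granite) − (others' welfare with Granite) = 150 − 96 = $54.

Granite pays $54.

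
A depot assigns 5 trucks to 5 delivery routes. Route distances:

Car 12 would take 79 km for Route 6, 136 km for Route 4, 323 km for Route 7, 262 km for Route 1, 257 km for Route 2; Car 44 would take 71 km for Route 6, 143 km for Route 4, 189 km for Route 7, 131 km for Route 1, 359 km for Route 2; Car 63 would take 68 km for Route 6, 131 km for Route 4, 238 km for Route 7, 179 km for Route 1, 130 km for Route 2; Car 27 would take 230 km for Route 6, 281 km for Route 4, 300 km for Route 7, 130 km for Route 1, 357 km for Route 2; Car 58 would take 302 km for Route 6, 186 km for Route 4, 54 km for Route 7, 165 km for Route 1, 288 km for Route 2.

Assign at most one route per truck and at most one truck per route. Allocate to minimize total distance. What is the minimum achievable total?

Optimal: Car 12→Route 4 (136 km), Car 44→Route 6 (71 km), Car 63→Route 2 (130 km), Car 27→Route 1 (130 km), Car 58→Route 7 (54 km) — total 136+71+130+130+54 = 521 km.
Row-greedy (each truck in turn takes its cheapest remaining route) gives 675 km, worse by 154.

Min total: 521 km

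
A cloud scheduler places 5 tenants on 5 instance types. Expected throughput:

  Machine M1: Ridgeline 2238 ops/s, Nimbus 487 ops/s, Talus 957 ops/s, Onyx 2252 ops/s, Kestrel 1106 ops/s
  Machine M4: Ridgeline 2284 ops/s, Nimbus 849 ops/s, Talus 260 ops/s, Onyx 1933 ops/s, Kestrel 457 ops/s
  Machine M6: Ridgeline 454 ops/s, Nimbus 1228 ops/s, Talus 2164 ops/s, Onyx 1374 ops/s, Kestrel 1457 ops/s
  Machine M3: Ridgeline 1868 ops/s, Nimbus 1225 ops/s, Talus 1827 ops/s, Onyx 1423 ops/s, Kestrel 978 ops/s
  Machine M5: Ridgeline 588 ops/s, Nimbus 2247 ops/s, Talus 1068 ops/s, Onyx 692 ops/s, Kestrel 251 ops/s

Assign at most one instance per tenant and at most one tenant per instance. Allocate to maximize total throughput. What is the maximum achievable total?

Maximum total: 10067 ops/s

Optimal: Ridgeline→Machine M4 (2284 ops/s), Nimbus→Machine M5 (2247 ops/s), Talus→Machine M3 (1827 ops/s), Onyx→Machine M1 (2252 ops/s), Kestrel→Machine M6 (1457 ops/s) — total 2284+2247+1827+2252+1457 = 10067 ops/s.
Row-greedy (each tenant in turn takes its best remaining instance) gives 9925 ops/s, worse by 142.
Next-best assignment: Ridgeline→Machine M4, Nimbus→Machine M5, Talus→Machine M6, Onyx→Machine M1, Kestrel→Machine M3 = 9925 ops/s.
Every other assignment is strictly worse.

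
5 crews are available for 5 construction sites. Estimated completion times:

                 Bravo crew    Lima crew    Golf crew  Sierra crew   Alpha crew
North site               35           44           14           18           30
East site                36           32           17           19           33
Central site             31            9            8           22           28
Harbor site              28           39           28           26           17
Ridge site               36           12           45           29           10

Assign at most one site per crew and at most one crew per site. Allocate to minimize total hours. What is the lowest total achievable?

Min total: 80 hours

Optimal: Bravo crew→Harbor site (28 hours), Lima crew→Central site (9 hours), Golf crew→North site (14 hours), Sierra crew→East site (19 hours), Alpha crew→Ridge site (10 hours) — total 28+9+14+19+10 = 80 hours.
Min-entry greedy (repeatedly take the single cheapest remaining cell) gives 96 hours, worse by 16.
Next-best assignment: Bravo crew→Harbor site, Lima crew→Central site, Golf crew→East site, Sierra crew→North site, Alpha crew→Ridge site = 82 hours.
Swapping Sierra crew↔Bravo crew (Sierra crew→Harbor site 26 hours, Bravo crew→East site 36 hours) adds 15.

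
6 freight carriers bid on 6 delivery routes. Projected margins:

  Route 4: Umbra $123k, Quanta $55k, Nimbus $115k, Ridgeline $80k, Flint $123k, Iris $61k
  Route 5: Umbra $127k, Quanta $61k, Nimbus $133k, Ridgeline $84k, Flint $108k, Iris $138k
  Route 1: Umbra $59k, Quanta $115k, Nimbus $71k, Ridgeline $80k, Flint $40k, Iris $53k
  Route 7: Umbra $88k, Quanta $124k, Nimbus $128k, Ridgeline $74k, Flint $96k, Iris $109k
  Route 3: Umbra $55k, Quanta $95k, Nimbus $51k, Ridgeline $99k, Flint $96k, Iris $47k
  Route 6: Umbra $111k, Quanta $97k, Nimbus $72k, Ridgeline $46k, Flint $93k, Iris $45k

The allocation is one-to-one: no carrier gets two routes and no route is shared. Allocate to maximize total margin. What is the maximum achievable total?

Optimal: Umbra→Route 6 ($111k), Quanta→Route 1 ($115k), Nimbus→Route 7 ($128k), Ridgeline→Route 3 ($99k), Flint→Route 4 ($123k), Iris→Route 5 ($138k) — total 111+115+128+99+123+138 = $714k.
Next-best assignment: Umbra→Route 4, Quanta→Route 1, Nimbus→Route 7, Ridgeline→Route 3, Flint→Route 6, Iris→Route 5 = $696k.
Checked against all permutations: $714k is optimal.

Max total: $714k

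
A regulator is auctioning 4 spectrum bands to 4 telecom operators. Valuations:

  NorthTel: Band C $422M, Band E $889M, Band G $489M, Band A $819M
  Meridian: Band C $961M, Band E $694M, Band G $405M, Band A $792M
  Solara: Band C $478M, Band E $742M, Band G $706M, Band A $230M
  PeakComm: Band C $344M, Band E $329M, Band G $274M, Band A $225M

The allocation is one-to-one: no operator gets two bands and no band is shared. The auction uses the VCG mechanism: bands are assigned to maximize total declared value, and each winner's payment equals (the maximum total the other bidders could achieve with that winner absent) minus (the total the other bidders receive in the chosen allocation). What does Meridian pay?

Efficient allocation: NorthTel→Band A ($819M), Meridian→Band C ($961M), Solara→Band G ($706M), PeakComm→Band E ($329M); total welfare W = $2815M.
Meridian receives Band C at value $961M, so the others get W − 961 = $1854M.
Without Meridian: best allocation of the remaining 3 bidders over all 4 bands is NorthTel→Band E ($889M), Solara→Band G ($706M), PeakComm→Band C ($344M), total $1939M.
VCG payment = (others' best without Meridian) − (others' welfare with Meridian) = 1939 − 1854 = $85M.

Meridian pays $85M.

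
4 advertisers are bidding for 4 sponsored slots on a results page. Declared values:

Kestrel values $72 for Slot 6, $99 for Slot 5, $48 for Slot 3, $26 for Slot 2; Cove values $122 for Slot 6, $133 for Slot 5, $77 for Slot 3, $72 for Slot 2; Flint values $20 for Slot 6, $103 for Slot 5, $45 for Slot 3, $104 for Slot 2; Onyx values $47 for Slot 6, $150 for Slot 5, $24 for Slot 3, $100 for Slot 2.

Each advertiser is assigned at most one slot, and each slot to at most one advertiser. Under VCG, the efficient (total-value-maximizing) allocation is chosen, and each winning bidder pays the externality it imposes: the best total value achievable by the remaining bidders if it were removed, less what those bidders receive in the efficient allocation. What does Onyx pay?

Onyx pays $51.

Efficient allocation: Kestrel→Slot 3 ($48), Cove→Slot 6 ($122), Flint→Slot 2 ($104), Onyx→Slot 5 ($150); total welfare W = $424.
Onyx receives Slot 5 at value $150, so the others get W − 150 = $274.
Without Onyx: best allocation of the remaining 3 bidders over all 4 slots is Kestrel→Slot 5 ($99), Cove→Slot 6 ($122), Flint→Slot 2 ($104), total $325.
VCG payment = (others' best without Onyx) − (others' welfare with Onyx) = 325 − 274 = $51.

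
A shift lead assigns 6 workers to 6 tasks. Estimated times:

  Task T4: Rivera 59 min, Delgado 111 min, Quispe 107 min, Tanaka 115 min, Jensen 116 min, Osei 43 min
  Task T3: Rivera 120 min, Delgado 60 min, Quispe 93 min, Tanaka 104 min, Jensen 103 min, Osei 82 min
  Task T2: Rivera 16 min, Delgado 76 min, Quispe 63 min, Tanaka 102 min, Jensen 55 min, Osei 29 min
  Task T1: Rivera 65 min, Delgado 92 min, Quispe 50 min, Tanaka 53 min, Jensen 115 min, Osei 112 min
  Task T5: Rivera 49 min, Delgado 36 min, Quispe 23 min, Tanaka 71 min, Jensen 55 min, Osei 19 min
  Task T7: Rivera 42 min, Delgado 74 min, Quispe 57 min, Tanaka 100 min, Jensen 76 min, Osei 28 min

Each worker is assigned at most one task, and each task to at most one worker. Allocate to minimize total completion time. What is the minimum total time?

Optimal: Rivera→Task T2 (16 min), Delgado→Task T3 (60 min), Quispe→Task T5 (23 min), Tanaka→Task T1 (53 min), Jensen→Task T7 (76 min), Osei→Task T4 (43 min) — total 16+60+23+53+76+43 = 271 min.
Row-greedy (each worker in turn takes its cheapest remaining task) gives 348 min, worse by 77.
Next-best assignment: Rivera→Task T7, Delgado→Task T3, Quispe→Task T5, Tanaka→Task T1, Jensen→Task T2, Osei→Task T4 = 276 min.
Swapping Quispe↔Tanaka (Quispe→Task T1 50 min, Tanaka→Task T5 71 min) adds 45.
No other one-to-one assignment undercuts 271 min.

Minimum total: 271 min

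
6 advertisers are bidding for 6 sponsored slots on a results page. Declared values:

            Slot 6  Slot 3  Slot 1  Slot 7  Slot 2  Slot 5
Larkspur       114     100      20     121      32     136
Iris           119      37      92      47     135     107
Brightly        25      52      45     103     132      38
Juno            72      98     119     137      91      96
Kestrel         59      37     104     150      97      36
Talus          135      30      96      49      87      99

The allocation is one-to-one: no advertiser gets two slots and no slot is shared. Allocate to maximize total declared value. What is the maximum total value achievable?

Maximum total: $743

Optimal: Larkspur→Slot 3 ($100), Iris→Slot 5 ($107), Brightly→Slot 2 ($132), Juno→Slot 1 ($119), Kestrel→Slot 7 ($150), Talus→Slot 6 ($135) — total 100+107+132+119+150+135 = $743.
Column-greedy (each slot in turn goes to its best remaining advertiser) gives $677, worse by 66.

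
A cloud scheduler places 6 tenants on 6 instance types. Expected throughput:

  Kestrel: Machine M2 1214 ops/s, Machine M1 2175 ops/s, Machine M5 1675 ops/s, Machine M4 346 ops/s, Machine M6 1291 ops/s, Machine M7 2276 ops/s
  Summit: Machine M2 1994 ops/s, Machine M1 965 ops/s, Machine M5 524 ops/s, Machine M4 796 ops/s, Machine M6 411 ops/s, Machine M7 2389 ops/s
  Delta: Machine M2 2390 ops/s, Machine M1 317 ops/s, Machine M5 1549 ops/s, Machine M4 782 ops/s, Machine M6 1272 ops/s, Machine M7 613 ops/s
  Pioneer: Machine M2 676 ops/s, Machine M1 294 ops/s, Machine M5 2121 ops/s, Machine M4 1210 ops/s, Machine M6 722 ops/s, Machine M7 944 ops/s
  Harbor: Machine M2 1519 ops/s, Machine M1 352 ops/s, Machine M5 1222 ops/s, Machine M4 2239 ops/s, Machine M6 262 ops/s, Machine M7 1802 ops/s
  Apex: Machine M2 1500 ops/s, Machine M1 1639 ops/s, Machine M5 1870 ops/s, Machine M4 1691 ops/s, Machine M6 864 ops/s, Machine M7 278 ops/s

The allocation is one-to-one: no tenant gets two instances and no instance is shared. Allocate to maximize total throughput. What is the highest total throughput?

Maximum total: 12178 ops/s

Optimal: Kestrel→Machine M1 (2175 ops/s), Summit→Machine M7 (2389 ops/s), Delta→Machine M2 (2390 ops/s), Pioneer→Machine M5 (2121 ops/s), Harbor→Machine M4 (2239 ops/s), Apex→Machine M6 (864 ops/s) — total 2175+2389+2390+2121+2239+864 = 12178 ops/s.
Row-greedy (each tenant in turn takes its best remaining instance) gives 8245 ops/s, worse by 3933.
Next-best assignment: Kestrel→Machine M6, Summit→Machine M7, Delta→Machine M2, Pioneer→Machine M5, Harbor→Machine M4, Apex→Machine M1 = 12069 ops/s.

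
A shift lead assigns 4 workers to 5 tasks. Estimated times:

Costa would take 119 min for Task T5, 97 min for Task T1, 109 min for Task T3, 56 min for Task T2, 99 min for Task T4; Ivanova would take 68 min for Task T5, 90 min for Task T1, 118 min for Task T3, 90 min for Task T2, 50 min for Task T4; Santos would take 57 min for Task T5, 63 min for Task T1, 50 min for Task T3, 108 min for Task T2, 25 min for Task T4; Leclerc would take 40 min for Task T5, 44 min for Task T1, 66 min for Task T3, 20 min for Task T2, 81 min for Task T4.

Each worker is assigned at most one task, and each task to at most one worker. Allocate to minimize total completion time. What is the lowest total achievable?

Min total: 193 min

Optimal: Costa→Task T2 (56 min), Ivanova→Task T5 (68 min), Santos→Task T4 (25 min), Leclerc→Task T1 (44 min) — total 56+68+25+44 = 193 min.
Min-entry greedy (repeatedly take the single cheapest remaining cell) gives 210 min, worse by 17.
Next-best assignment: Costa→Task T2, Ivanova→Task T4, Santos→Task T3, Leclerc→Task T5 = 196 min.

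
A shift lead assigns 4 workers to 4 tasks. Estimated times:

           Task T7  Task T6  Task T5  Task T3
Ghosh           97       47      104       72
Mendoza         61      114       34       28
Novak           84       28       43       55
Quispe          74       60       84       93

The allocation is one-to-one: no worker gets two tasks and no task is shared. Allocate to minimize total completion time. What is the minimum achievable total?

This is the linear assignment problem.
Optimal: Ghosh→Task T6 (47 min), Mendoza→Task T3 (28 min), Novak→Task T5 (43 min), Quispe→Task T7 (74 min) — total 47+28+43+74 = 192 min.
Column-greedy (each task in turn goes to its cheapest remaining worker) gives 245 min, worse by 53.
Swapping Quispe↔Mendoza (Quispe→Task T3 93 min, Mendoza→Task T7 61 min) adds 52.
Checked against all permutations: 192 min is optimal.

Min total: 192 min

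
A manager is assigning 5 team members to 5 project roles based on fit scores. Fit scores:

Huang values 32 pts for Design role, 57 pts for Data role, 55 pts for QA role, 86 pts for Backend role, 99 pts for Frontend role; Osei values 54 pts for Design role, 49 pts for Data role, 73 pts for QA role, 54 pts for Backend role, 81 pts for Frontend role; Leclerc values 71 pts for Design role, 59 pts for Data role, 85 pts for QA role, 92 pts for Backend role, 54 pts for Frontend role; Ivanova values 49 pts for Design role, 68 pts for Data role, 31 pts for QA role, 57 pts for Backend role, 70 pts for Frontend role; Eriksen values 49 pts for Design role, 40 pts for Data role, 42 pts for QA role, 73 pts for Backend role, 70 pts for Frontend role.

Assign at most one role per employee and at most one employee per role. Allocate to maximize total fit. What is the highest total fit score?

Optimal: Huang→Frontend role (99 pts), Osei→QA role (73 pts), Leclerc→Design role (71 pts), Ivanova→Data role (68 pts), Eriksen→Backend role (73 pts) — total 99+73+71+68+73 = 384 pts.
Row-greedy (each employee in turn takes its best remaining role) gives 381 pts, worse by 3.
Next-best assignment: Huang→Frontend role, Osei→QA role, Leclerc→Backend role, Ivanova→Data role, Eriksen→Design role = 381 pts.
Every other assignment is strictly worse.

Max total: 384 pts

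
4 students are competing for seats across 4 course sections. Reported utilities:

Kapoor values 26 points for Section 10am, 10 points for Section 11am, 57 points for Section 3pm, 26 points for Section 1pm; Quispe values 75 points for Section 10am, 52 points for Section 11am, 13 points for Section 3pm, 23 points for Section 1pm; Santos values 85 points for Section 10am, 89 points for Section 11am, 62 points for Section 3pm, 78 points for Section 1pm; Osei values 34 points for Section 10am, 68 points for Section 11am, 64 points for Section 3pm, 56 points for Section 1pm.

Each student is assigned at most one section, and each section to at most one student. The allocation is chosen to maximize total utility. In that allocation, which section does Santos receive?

Optimal: Kapoor→Section 3pm (57 points), Quispe→Section 10am (75 points), Santos→Section 1pm (78 points), Osei→Section 11am (68 points) — total 57+75+78+68 = 278 points.
Row-greedy (each student in turn takes its best remaining section) gives 277 points, worse by 1.
Santos's own top section is Section 11am (89 points), but forcing Santos→Section 11am and reassigning the rest optimally gives only 277 points — worse by 1.

Santos receives Section 1pm.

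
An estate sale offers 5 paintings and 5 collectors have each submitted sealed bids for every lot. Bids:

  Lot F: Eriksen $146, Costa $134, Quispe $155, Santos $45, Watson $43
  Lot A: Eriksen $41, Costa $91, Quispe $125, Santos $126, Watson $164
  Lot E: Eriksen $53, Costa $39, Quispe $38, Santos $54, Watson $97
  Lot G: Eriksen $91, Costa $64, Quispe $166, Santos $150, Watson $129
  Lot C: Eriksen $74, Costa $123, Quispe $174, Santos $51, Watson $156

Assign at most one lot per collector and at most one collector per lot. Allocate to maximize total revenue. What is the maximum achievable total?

Maximum total: $675

Optimal: Eriksen→Lot E ($53), Costa→Lot F ($134), Quispe→Lot C ($174), Santos→Lot G ($150), Watson→Lot A ($164) — total 53+134+174+150+164 = $675.
Row-greedy (each collector in turn takes its best remaining lot) gives $658, worse by 17.
Swapping Eriksen↔Santos (Eriksen→Lot G $91, Santos→Lot E $54) loses 58.
Every other assignment is strictly worse.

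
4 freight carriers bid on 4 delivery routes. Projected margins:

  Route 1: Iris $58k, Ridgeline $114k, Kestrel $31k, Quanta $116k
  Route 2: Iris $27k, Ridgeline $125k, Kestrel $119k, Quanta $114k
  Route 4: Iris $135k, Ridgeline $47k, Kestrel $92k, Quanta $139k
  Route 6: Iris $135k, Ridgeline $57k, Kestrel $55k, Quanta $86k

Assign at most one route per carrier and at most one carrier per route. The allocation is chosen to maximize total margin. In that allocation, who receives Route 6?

Iris receives Route 6.

This is the linear assignment problem.
Optimal: Iris→Route 6 ($135k), Ridgeline→Route 1 ($114k), Kestrel→Route 2 ($119k), Quanta→Route 4 ($139k) — total 135+114+119+139 = $507k.
Row-greedy (each carrier in turn takes its best remaining route) gives $431k, worse by 76.
Swapping Kestrel↔Iris (Kestrel→Route 6 $55k, Iris→Route 2 $27k) loses 172.
Iris's own top route is Route 4 ($135k), but forcing Iris→Route 4 and reassigning the rest optimally gives only $454k — worse by 53.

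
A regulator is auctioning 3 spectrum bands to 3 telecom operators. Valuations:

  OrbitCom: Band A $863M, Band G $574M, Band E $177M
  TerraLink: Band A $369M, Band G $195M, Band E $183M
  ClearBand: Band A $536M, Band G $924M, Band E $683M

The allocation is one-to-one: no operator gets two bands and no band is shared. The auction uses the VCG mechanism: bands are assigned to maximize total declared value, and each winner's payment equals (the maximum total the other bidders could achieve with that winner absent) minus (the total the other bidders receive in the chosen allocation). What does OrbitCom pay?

Efficient allocation: OrbitCom→Band A ($863M), TerraLink→Band E ($183M), ClearBand→Band G ($924M); total welfare W = $1970M.
OrbitCom receives Band A at value $863M, so the others get W − 863 = $1107M.
Without OrbitCom: best allocation of the remaining 2 bidders over all 3 bands is TerraLink→Band A ($369M), ClearBand→Band G ($924M), total $1293M.
VCG payment = (others' best without OrbitCom) − (others' welfare with OrbitCom) = 1293 − 1107 = $186M.

OrbitCom pays $186M.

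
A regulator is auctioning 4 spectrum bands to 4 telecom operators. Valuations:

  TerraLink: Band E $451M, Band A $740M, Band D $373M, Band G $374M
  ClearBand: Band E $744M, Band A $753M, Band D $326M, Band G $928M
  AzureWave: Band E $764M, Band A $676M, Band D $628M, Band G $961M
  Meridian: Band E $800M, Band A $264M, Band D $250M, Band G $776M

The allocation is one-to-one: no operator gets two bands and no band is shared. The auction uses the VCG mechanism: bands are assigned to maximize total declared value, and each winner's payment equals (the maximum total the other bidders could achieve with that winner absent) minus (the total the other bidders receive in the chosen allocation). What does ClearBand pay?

Efficient allocation: TerraLink→Band A ($740M), ClearBand→Band G ($928M), AzureWave→Band D ($628M), Meridian→Band E ($800M); total welfare W = $3096M.
ClearBand receives Band G at value $928M, so the others get W − 928 = $2168M.
Without ClearBand: best allocation of the remaining 3 bidders over all 4 bands is TerraLink→Band A ($740M), AzureWave→Band G ($961M), Meridian→Band E ($800M), total $2501M.
VCG payment = (others' best without ClearBand) − (others' welfare with ClearBand) = 2501 − 2168 = $333M.

ClearBand pays $333M.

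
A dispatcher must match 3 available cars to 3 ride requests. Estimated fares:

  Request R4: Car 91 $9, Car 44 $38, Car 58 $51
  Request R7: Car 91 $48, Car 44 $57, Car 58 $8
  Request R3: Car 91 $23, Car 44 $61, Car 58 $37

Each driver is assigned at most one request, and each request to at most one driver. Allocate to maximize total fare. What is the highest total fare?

Optimal: Car 91→Request R7 ($48), Car 44→Request R3 ($61), Car 58→Request R4 ($51) — total 48+61+51 = $160.
Column-greedy (each request in turn goes to its best remaining driver) gives $131, worse by 29.
Next-best assignment: Car 91→Request R3, Car 44→Request R7, Car 58→Request R4 = $131.
Checked against all permutations: $160 is optimal.

Maximum total: $160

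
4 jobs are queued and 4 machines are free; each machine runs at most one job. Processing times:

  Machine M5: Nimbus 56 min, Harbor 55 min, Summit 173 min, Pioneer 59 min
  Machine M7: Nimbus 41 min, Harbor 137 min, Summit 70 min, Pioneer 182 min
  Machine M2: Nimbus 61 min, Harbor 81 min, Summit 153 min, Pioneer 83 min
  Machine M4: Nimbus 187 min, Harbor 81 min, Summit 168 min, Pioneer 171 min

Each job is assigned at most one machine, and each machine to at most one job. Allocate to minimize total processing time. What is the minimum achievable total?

Optimal: Nimbus→Machine M2 (61 min), Harbor→Machine M4 (81 min), Summit→Machine M7 (70 min), Pioneer→Machine M5 (59 min) — total 61+81+70+59 = 271 min.
Min-entry greedy (repeatedly take the single cheapest remaining cell) gives 347 min, worse by 76.
Next-best assignment: Nimbus→Machine M5, Harbor→Machine M4, Summit→Machine M7, Pioneer→Machine M2 = 290 min.
Every other assignment is strictly worse.

Minimum total: 271 min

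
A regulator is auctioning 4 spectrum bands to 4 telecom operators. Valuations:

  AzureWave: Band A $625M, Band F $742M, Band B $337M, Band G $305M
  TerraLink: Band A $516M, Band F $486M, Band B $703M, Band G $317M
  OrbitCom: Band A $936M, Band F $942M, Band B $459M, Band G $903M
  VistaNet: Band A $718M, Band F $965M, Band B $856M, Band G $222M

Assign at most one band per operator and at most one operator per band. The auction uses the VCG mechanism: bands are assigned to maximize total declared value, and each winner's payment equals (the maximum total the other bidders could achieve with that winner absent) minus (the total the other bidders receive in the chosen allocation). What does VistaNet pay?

VistaNet pays $150M.

Efficient allocation: AzureWave→Band A ($625M), TerraLink→Band B ($703M), OrbitCom→Band G ($903M), VistaNet→Band F ($965M); total welfare W = $3196M.
VistaNet receives Band F at value $965M, so the others get W − 965 = $2231M.
Without VistaNet: best allocation of the remaining 3 bidders over all 4 bands is AzureWave→Band F ($742M), TerraLink→Band B ($703M), OrbitCom→Band A ($936M), total $2381M.
VCG payment = (others' best without VistaNet) − (others' welfare with VistaNet) = 2381 − 2231 = $150M.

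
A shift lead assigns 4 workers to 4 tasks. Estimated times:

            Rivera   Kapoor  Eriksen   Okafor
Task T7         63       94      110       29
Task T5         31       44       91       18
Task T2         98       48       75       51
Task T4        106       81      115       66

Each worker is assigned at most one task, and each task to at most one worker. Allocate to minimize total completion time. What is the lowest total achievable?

Optimal: Rivera→Task T5 (31 min), Kapoor→Task T4 (81 min), Eriksen→Task T2 (75 min), Okafor→Task T7 (29 min) — total 31+81+75+29 = 216 min.
Min-entry greedy (repeatedly take the single cheapest remaining cell) gives 244 min, worse by 28.
Next-best assignment: Rivera→Task T5, Kapoor→Task T2, Eriksen→Task T4, Okafor→Task T7 = 223 min.
Swapping Eriksen↔Rivera (Eriksen→Task T5 91 min, Rivera→Task T2 98 min) adds 83.
No other one-to-one assignment undercuts 216 min.

Minimum total: 216 min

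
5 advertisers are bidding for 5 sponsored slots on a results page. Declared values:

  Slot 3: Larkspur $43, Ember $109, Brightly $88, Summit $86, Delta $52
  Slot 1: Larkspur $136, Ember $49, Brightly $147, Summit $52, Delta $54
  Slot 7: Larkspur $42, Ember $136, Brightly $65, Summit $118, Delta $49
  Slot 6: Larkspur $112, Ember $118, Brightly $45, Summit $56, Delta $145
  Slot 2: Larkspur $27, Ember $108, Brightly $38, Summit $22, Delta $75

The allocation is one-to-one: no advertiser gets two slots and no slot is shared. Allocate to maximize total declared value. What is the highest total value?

Max total: $595

Treat this as an assignment problem: match each advertiser to one slot.
Optimal: Larkspur→Slot 1 ($136), Ember→Slot 2 ($108), Brightly→Slot 3 ($88), Summit→Slot 7 ($118), Delta→Slot 6 ($145) — total 136+108+88+118+145 = $595.
Column-greedy (each slot in turn goes to its best remaining advertiser) gives $546, worse by 49.
Next-best assignment: Larkspur→Slot 3, Ember→Slot 2, Brightly→Slot 1, Summit→Slot 7, Delta→Slot 6 = $561.
Swapping Ember↔Summit (Ember→Slot 7 $136, Summit→Slot 2 $22) loses 68.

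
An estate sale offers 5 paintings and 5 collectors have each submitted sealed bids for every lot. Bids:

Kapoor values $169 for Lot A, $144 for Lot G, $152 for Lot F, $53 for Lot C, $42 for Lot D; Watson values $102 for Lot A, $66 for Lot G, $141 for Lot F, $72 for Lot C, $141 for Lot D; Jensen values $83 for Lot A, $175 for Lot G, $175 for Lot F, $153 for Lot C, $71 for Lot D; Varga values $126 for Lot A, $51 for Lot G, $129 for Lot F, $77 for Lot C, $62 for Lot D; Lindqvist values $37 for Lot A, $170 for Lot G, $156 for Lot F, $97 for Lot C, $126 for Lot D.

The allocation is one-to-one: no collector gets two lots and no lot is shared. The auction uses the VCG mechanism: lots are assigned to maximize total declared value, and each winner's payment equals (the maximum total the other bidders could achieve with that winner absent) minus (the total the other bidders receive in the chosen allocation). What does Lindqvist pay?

Lindqvist pays $22.

Efficient allocation: Kapoor→Lot A ($169), Watson→Lot D ($141), Jensen→Lot C ($153), Varga→Lot F ($129), Lindqvist→Lot G ($170); total welfare W = $762.
Lindqvist receives Lot G at value $170, so the others get W − 170 = $592.
Without Lindqvist: best allocation of the remaining 4 bidders over all 5 lots is Kapoor→Lot A ($169), Watson→Lot D ($141), Jensen→Lot G ($175), Varga→Lot F ($129), total $614.
VCG payment = (others' best without Lindqvist) − (others' welfare with Lindqvist) = 614 − 592 = $22.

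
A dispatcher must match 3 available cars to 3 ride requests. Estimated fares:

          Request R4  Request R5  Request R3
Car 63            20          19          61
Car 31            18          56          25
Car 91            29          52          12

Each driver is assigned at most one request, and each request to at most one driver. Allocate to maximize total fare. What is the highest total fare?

Treat this as an assignment problem: match each driver to one request.
Optimal: Car 63→Request R3 ($61), Car 31→Request R5 ($56), Car 91→Request R4 ($29) — total 61+56+29 = $146.
Next-best assignment: Car 63→Request R3, Car 31→Request R4, Car 91→Request R5 = $131.
Swapping Car 91↔Car 63 (Car 91→Request R3 $12, Car 63→Request R4 $20) loses 58.

Max total: $146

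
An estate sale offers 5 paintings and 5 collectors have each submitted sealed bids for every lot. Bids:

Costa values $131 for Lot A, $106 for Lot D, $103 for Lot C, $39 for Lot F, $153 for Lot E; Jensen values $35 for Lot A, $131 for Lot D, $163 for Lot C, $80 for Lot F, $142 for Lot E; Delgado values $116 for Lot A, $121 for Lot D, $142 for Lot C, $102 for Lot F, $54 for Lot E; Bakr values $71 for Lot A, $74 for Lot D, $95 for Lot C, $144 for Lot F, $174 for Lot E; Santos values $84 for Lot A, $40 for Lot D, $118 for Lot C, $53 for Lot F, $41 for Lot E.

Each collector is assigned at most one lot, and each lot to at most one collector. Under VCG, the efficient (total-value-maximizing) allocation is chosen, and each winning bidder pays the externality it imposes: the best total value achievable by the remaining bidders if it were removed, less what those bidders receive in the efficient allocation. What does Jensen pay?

Jensen pays $42.

Efficient allocation: Costa→Lot E ($153), Jensen→Lot C ($163), Delgado→Lot D ($121), Bakr→Lot F ($144), Santos→Lot A ($84); total welfare W = $665.
Jensen receives Lot C at value $163, so the others get W − 163 = $502.
Without Jensen: best allocation of the remaining 4 bidders over all 5 lots is Costa→Lot A ($131), Delgado→Lot D ($121), Bakr→Lot E ($174), Santos→Lot C ($118), total $544.
VCG payment = (others' best without Jensen) − (others' welfare with Jensen) = 544 − 502 = $42.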